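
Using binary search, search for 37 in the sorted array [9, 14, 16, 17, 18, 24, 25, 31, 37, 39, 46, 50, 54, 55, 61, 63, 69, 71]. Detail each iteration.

Binary search for 37 in [9, 14, 16, 17, 18, 24, 25, 31, 37, 39, 46, 50, 54, 55, 61, 63, 69, 71]:

lo=0, hi=17, mid=8, arr[mid]=37 -> Found target at index 8!

Binary search finds 37 at index 8 after 1 comparisons. The search repeatedly halves the search space by comparing with the middle element.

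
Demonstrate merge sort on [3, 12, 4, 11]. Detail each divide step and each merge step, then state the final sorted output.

Merge sort trace:

Split: [3, 12, 4, 11] -> [3, 12] and [4, 11]
  Split: [3, 12] -> [3] and [12]
  Merge: [3] + [12] -> [3, 12]
  Split: [4, 11] -> [4] and [11]
  Merge: [4] + [11] -> [4, 11]
Merge: [3, 12] + [4, 11] -> [3, 4, 11, 12]

Final sorted array: [3, 4, 11, 12]

The merge sort proceeds by recursively splitting the array and merging sorted halves.
After all merges, the sorted array is [3, 4, 11, 12].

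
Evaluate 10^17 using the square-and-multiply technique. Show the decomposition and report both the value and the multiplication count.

Computing 10^17 by squaring (build up from 10^1; each line after the first costs one multiplication):

10^1 = 10
10^2 = (10^1)^2 = 10^2 = 100
10^4 = (10^2)^2 = 100^2 = 10000
10^8 = (10^4)^2 = 10000^2 = 100000000
10^16 = (10^8)^2 = 100000000^2 = 10000000000000000
10^17 = 10 * 10^16 = 10 * 10000000000000000 = 100000000000000000

Result: 100000000000000000
Multiplications needed: 5 (5 lines after 10^1)

10^17 = 100000000000000000. Using exponentiation by squaring, this requires 5 multiplications. The key idea: if the exponent is even, square the half-power; if odd, multiply by the base once.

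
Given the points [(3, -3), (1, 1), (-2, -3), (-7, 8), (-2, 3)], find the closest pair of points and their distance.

Computing all pairwise distances among 5 points:

d((3, -3), (1, 1)) = 4.4721
d((3, -3), (-2, -3)) = 5.0
d((3, -3), (-7, 8)) = 14.8661
d((3, -3), (-2, 3)) = 7.8102
d((1, 1), (-2, -3)) = 5.0
d((1, 1), (-7, 8)) = 10.6301
d((1, 1), (-2, 3)) = 3.6056 <-- minimum
d((-2, -3), (-7, 8)) = 12.083
d((-2, -3), (-2, 3)) = 6.0
d((-7, 8), (-2, 3)) = 7.0711

Closest pair: (1, 1) and (-2, 3) with distance 3.6056

The closest pair is (1, 1) and (-2, 3) with Euclidean distance 3.6056. For 5 points, brute-force pairwise comparison is shown above. For large n, the divide-and-conquer algorithm (sort by x, recurse on halves, check the dividing strip) achieves O(n log n).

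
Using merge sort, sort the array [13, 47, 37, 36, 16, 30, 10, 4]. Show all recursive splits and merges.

Merge sort trace:

Split: [13, 47, 37, 36, 16, 30, 10, 4] -> [13, 47, 37, 36] and [16, 30, 10, 4]
  Split: [13, 47, 37, 36] -> [13, 47] and [37, 36]
    Split: [13, 47] -> [13] and [47]
    Merge: [13] + [47] -> [13, 47]
    Split: [37, 36] -> [37] and [36]
    Merge: [37] + [36] -> [36, 37]
  Merge: [13, 47] + [36, 37] -> [13, 36, 37, 47]
  Split: [16, 30, 10, 4] -> [16, 30] and [10, 4]
    Split: [16, 30] -> [16] and [30]
    Merge: [16] + [30] -> [16, 30]
    Split: [10, 4] -> [10] and [4]
    Merge: [10] + [4] -> [4, 10]
  Merge: [16, 30] + [4, 10] -> [4, 10, 16, 30]
Merge: [13, 36, 37, 47] + [4, 10, 16, 30] -> [4, 10, 13, 16, 30, 36, 37, 47]

Final sorted array: [4, 10, 13, 16, 30, 36, 37, 47]

The merge sort proceeds by recursively splitting the array and merging sorted halves.
After all merges, the sorted array is [4, 10, 13, 16, 30, 36, 37, 47].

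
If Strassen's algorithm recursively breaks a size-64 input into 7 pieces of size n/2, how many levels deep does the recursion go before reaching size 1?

For divide and conquer with division factor 2:

Problem sizes at each level:
Level 0: 64
Level 1: 32
Level 2: 16
Level 3: 8
Level 4: 4
Level 5: 2
Level 6: 1

The root is level 0 and the size-1 base case is level 6 (the tree spans levels 0 through 6, i.e. 7 levels counting the root), so the depth is the number of divisions: log_2(64) = 6

The recursion tree depth is log_2(64) = 6. At each level, the problem size is divided by 2, so it takes 6 divisions to reduce to a base case of size 1. The algorithm makes 7 recursive calls at each level.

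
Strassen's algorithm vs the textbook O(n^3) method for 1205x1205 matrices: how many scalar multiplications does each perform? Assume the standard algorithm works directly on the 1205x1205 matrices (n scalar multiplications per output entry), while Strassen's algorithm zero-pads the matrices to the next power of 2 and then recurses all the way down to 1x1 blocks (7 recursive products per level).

Matrix multiplication for 1205x1205 matrices:

Strassen's algorithm requires power-of-2 dimensions. Pad 1205x1205 to 2048x2048 (next power of 2).

Standard algorithm: 1205^3 = 1749690125 multiplications
Strassen's algorithm: 7^(log2(2048)) = 7^11 = 1977326743 multiplications
Difference: 1749690125 - 1977326743 = -227636618 (Strassen uses MORE here due to padding overhead — for small or just-over-power-of-2 n, padding can outweigh the per-level savings)

Standard: 1749690125 multiplications (1205^3). Strassen: 1977326743 multiplications (7^11, after padding to 2048x2048). Strassen reduces 8 recursive multiplications to 7 at each level.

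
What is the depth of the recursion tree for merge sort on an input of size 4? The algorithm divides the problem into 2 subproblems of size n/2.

For divide and conquer with division factor 2:

Problem sizes at each level:
Level 0: 4
Level 1: 2
Level 2: 1

The root is level 0 and the size-1 base case is level 2 (the tree spans levels 0 through 2, i.e. 3 levels counting the root), so the depth is the number of divisions: log_2(4) = 2

The recursion tree depth is log_2(4) = 2. At each level, the problem size is divided by 2, so it takes 2 divisions to reduce to a base case of size 1. The algorithm makes 2 recursive calls at each level.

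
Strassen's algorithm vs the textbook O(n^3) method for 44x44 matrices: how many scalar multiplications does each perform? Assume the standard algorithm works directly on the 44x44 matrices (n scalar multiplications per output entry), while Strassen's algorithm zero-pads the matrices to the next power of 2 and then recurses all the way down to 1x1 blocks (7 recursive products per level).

Matrix multiplication for 44x44 matrices:

Strassen's algorithm requires power-of-2 dimensions. Pad 44x44 to 64x64 (next power of 2).

Standard algorithm: 44^3 = 85184 multiplications
Strassen's algorithm: 7^(log2(64)) = 7^6 = 117649 multiplications
Difference: 85184 - 117649 = -32465 (Strassen uses MORE here due to padding overhead — for small or just-over-power-of-2 n, padding can outweigh the per-level savings)

Standard: 85184 multiplications (44^3). Strassen: 117649 multiplications (7^6, after padding to 64x64). Strassen reduces 8 recursive multiplications to 7 at each level.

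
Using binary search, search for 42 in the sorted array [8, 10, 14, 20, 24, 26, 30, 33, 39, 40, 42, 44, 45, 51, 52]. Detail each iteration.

Binary search for 42 in [8, 10, 14, 20, 24, 26, 30, 33, 39, 40, 42, 44, 45, 51, 52]:

lo=0, hi=14, mid=7, arr[mid]=33 -> 33 < 42, search right half
lo=8, hi=14, mid=11, arr[mid]=44 -> 44 > 42, search left half
lo=8, hi=10, mid=9, arr[mid]=40 -> 40 < 42, search right half
lo=10, hi=10, mid=10, arr[mid]=42 -> Found target at index 10!

Binary search finds 42 at index 10 after 4 comparisons. The search repeatedly halves the search space by comparing with the middle element.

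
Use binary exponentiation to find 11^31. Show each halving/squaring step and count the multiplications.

Computing 11^31 by squaring (build up from 11^1; each line after the first costs one multiplication):

11^1 = 11
11^2 = (11^1)^2 = 11^2 = 121
11^3 = 11 * 11^2 = 11 * 121 = 1331
11^6 = (11^3)^2 = 1331^2 = 1771561
11^7 = 11 * 11^6 = 11 * 1771561 = 19487171
11^14 = (11^7)^2 = 19487171^2 = 379749833583241
11^15 = 11 * 11^14 = 11 * 379749833583241 = 4177248169415651
11^30 = (11^15)^2 = 4177248169415651^2 = 17449402268886407318558803753801
11^31 = 11 * 11^30 = 11 * 17449402268886407318558803753801 = 191943424957750480504146841291811

Result: 191943424957750480504146841291811
Multiplications needed: 8 (8 lines after 11^1)

11^31 = 191943424957750480504146841291811. Using exponentiation by squaring, this requires 8 multiplications. The key idea: if the exponent is even, square the half-power; if odd, multiply by the base once.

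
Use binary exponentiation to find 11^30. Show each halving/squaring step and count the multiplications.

Computing 11^30 by squaring (build up from 11^1; each line after the first costs one multiplication):

11^1 = 11
11^2 = (11^1)^2 = 11^2 = 121
11^3 = 11 * 11^2 = 11 * 121 = 1331
11^6 = (11^3)^2 = 1331^2 = 1771561
11^7 = 11 * 11^6 = 11 * 1771561 = 19487171
11^14 = (11^7)^2 = 19487171^2 = 379749833583241
11^15 = 11 * 11^14 = 11 * 379749833583241 = 4177248169415651
11^30 = (11^15)^2 = 4177248169415651^2 = 17449402268886407318558803753801

Result: 17449402268886407318558803753801
Multiplications needed: 7 (7 lines after 11^1)

11^30 = 17449402268886407318558803753801. Using exponentiation by squaring, this requires 7 multiplications. The key idea: if the exponent is even, square the half-power; if odd, multiply by the base once.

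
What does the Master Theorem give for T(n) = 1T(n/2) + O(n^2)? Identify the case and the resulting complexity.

Master Theorem for T(n) = 1T(n/2) + O(n^2):

a = 1, b = 2, c = 2
log_b(a) = log_2(1) = 0.0000

Case 3: c = 2 > log_2(1) = 0.0000
T(n) = O(n^2) = O(n^2)

For T(n) = 1T(n/2) + O(n^2): log_2(1) = 0.0000. This is Case 3 of the Master Theorem (c > log_b(a), work dominated by root), giving O(n^2).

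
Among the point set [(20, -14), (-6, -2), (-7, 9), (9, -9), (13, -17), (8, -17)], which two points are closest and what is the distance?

Computing all pairwise distances among 6 points:

d((20, -14), (-6, -2)) = 28.6356
d((20, -14), (-7, 9)) = 35.4683
d((20, -14), (9, -9)) = 12.083
d((20, -14), (13, -17)) = 7.6158
d((20, -14), (8, -17)) = 12.3693
d((-6, -2), (-7, 9)) = 11.0454
d((-6, -2), (9, -9)) = 16.5529
d((-6, -2), (13, -17)) = 24.2074
d((-6, -2), (8, -17)) = 20.5183
d((-7, 9), (9, -9)) = 24.0832
d((-7, 9), (13, -17)) = 32.8024
d((-7, 9), (8, -17)) = 30.0167
d((9, -9), (13, -17)) = 8.9443
d((9, -9), (8, -17)) = 8.0623
d((13, -17), (8, -17)) = 5.0 <-- minimum

Closest pair: (13, -17) and (8, -17) with distance 5.0

The closest pair is (13, -17) and (8, -17) with Euclidean distance 5.0. For 6 points, brute-force pairwise comparison is shown above. For large n, the divide-and-conquer algorithm (sort by x, recurse on halves, check the dividing strip) achieves O(n log n).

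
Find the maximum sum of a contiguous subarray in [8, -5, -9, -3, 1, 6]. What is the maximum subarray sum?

Using Kadane's algorithm on [8, -5, -9, -3, 1, 6]:

Scanning through the array:
Position 1 (value -5): max_ending_here = 3, max_so_far = 8
Position 2 (value -9): max_ending_here = -6, max_so_far = 8
Position 3 (value -3): max_ending_here = -3, max_so_far = 8
Position 4 (value 1): max_ending_here = 1, max_so_far = 8
Position 5 (value 6): max_ending_here = 7, max_so_far = 8

Maximum subarray: [8]
Maximum sum: 8

The maximum subarray is [8] with sum 8. This subarray runs from index 0 to index 0.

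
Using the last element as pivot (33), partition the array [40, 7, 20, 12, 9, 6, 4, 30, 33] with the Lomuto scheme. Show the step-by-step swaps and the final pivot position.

Lomuto partition with pivot = 33:

Initial array: [40, 7, 20, 12, 9, 6, 4, 30, 33]

arr[0]=40 > 33: no swap
arr[1]=7 <= 33: swap with position 0, array becomes [7, 40, 20, 12, 9, 6, 4, 30, 33]
arr[2]=20 <= 33: swap with position 1, array becomes [7, 20, 40, 12, 9, 6, 4, 30, 33]
arr[3]=12 <= 33: swap with position 2, array becomes [7, 20, 12, 40, 9, 6, 4, 30, 33]
arr[4]=9 <= 33: swap with position 3, array becomes [7, 20, 12, 9, 40, 6, 4, 30, 33]
arr[5]=6 <= 33: swap with position 4, array becomes [7, 20, 12, 9, 6, 40, 4, 30, 33]
arr[6]=4 <= 33: swap with position 5, array becomes [7, 20, 12, 9, 6, 4, 40, 30, 33]
arr[7]=30 <= 33: swap with position 6, array becomes [7, 20, 12, 9, 6, 4, 30, 40, 33]

Place pivot at position 7: [7, 20, 12, 9, 6, 4, 30, 33, 40]
Pivot position: 7

After partitioning with pivot 33, the array becomes [7, 20, 12, 9, 6, 4, 30, 33, 40]. The pivot is placed at index 7. All elements to the left of the pivot are <= 33, and all elements to the right are > 33.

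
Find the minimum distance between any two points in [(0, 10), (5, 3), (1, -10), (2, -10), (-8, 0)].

Computing all pairwise distances among 5 points:

d((0, 10), (5, 3)) = 8.6023
d((0, 10), (1, -10)) = 20.025
d((0, 10), (2, -10)) = 20.0998
d((0, 10), (-8, 0)) = 12.8062
d((5, 3), (1, -10)) = 13.6015
d((5, 3), (2, -10)) = 13.3417
d((5, 3), (-8, 0)) = 13.3417
d((1, -10), (2, -10)) = 1.0 <-- minimum
d((1, -10), (-8, 0)) = 13.4536
d((2, -10), (-8, 0)) = 14.1421

Closest pair: (1, -10) and (2, -10) with distance 1.0

The closest pair is (1, -10) and (2, -10) with Euclidean distance 1.0. For 5 points, brute-force pairwise comparison is shown above. For large n, the divide-and-conquer algorithm (sort by x, recurse on halves, check the dividing strip) achieves O(n log n).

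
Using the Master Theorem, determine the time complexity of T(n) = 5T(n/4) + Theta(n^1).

Master Theorem for T(n) = 5T(n/4) + O(n^1):

a = 5, b = 4, c = 1
log_b(a) = log_4(5) = 1.1610

Case 1: c = 1 < log_4(5) = 1.1610
T(n) = O(n^(log_4 5))

For T(n) = 5T(n/4) + O(n^1): log_4(5) = 1.1610. This is Case 1 of the Master Theorem (c < log_b(a), work dominated by leaves), giving O(n^(log_4 5)).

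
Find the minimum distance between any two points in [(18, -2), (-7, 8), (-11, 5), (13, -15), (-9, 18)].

Computing all pairwise distances among 5 points:

d((18, -2), (-7, 8)) = 26.9258
d((18, -2), (-11, 5)) = 29.8329
d((18, -2), (13, -15)) = 13.9284
d((18, -2), (-9, 18)) = 33.6006
d((-7, 8), (-11, 5)) = 5.0 <-- minimum
d((-7, 8), (13, -15)) = 30.4795
d((-7, 8), (-9, 18)) = 10.198
d((-11, 5), (13, -15)) = 31.241
d((-11, 5), (-9, 18)) = 13.1529
d((13, -15), (-9, 18)) = 39.6611

Closest pair: (-7, 8) and (-11, 5) with distance 5.0

The closest pair is (-7, 8) and (-11, 5) with Euclidean distance 5.0. For 5 points, brute-force pairwise comparison is shown above. For large n, the divide-and-conquer algorithm (sort by x, recurse on halves, check the dividing strip) achieves O(n log n).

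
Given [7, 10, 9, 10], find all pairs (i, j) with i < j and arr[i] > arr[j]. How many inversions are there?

Finding inversions in [7, 10, 9, 10]:

(1, 2): arr[1]=10 > arr[2]=9

Total inversions: 1

The array has 1 inversion(s): (1,2). Each pair (i,j) satisfies i < j and arr[i] > arr[j].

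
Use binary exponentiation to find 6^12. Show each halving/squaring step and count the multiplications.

Computing 6^12 by squaring (build up from 6^1; each line after the first costs one multiplication):

6^1 = 6
6^2 = (6^1)^2 = 6^2 = 36
6^3 = 6 * 6^2 = 6 * 36 = 216
6^6 = (6^3)^2 = 216^2 = 46656
6^12 = (6^6)^2 = 46656^2 = 2176782336

Result: 2176782336
Multiplications needed: 4 (4 lines after 6^1)

6^12 = 2176782336. Using exponentiation by squaring, this requires 4 multiplications. The key idea: if the exponent is even, square the half-power; if odd, multiply by the base once.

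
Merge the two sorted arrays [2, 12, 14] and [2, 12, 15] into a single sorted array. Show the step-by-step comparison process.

Merging process:

Compare 2 vs 2: take 2 from left. Merged: [2]
Compare 12 vs 2: take 2 from right. Merged: [2, 2]
Compare 12 vs 12: take 12 from left. Merged: [2, 2, 12]
Compare 14 vs 12: take 12 from right. Merged: [2, 2, 12, 12]
Compare 14 vs 15: take 14 from left. Merged: [2, 2, 12, 12, 14]
Append remaining from right: [15]. Merged: [2, 2, 12, 12, 14, 15]

Final merged array: [2, 2, 12, 12, 14, 15]
Total comparisons: 5

The merged array is [2, 2, 12, 12, 14, 15], requiring 5 comparisons. The merge step runs in O(n) time where n is the total number of elements.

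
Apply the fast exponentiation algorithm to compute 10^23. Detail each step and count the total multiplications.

Computing 10^23 by squaring (build up from 10^1; each line after the first costs one multiplication):

10^1 = 10
10^2 = (10^1)^2 = 10^2 = 100
10^4 = (10^2)^2 = 100^2 = 10000
10^5 = 10 * 10^4 = 10 * 10000 = 100000
10^10 = (10^5)^2 = 100000^2 = 10000000000
10^11 = 10 * 10^10 = 10 * 10000000000 = 100000000000
10^22 = (10^11)^2 = 100000000000^2 = 10000000000000000000000
10^23 = 10 * 10^22 = 10 * 10000000000000000000000 = 100000000000000000000000

Result: 100000000000000000000000
Multiplications needed: 7 (7 lines after 10^1)

10^23 = 100000000000000000000000. Using exponentiation by squaring, this requires 7 multiplications. The key idea: if the exponent is even, square the half-power; if odd, multiply by the base once.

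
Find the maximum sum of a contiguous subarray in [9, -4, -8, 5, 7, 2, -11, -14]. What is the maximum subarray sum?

Using Kadane's algorithm on [9, -4, -8, 5, 7, 2, -11, -14]:

Scanning through the array:
Position 1 (value -4): max_ending_here = 5, max_so_far = 9
Position 2 (value -8): max_ending_here = -3, max_so_far = 9
Position 3 (value 5): max_ending_here = 5, max_so_far = 9
Position 4 (value 7): max_ending_here = 12, max_so_far = 12
Position 5 (value 2): max_ending_here = 14, max_so_far = 14
Position 6 (value -11): max_ending_here = 3, max_so_far = 14
Position 7 (value -14): max_ending_here = -11, max_so_far = 14

Maximum subarray: [5, 7, 2]
Maximum sum: 14

The maximum subarray is [5, 7, 2] with sum 14. This subarray runs from index 3 to index 5.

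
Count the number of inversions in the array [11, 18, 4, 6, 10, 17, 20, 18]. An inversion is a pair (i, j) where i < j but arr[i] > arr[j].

Finding inversions in [11, 18, 4, 6, 10, 17, 20, 18]:

(0, 2): arr[0]=11 > arr[2]=4
(0, 3): arr[0]=11 > arr[3]=6
(0, 4): arr[0]=11 > arr[4]=10
(1, 2): arr[1]=18 > arr[2]=4
(1, 3): arr[1]=18 > arr[3]=6
(1, 4): arr[1]=18 > arr[4]=10
(1, 5): arr[1]=18 > arr[5]=17
(6, 7): arr[6]=20 > arr[7]=18

Total inversions: 8

The array has 8 inversion(s): (0,2), (0,3), (0,4), (1,2), (1,3), (1,4), (1,5), (6,7). Each pair (i,j) satisfies i < j and arr[i] > arr[j].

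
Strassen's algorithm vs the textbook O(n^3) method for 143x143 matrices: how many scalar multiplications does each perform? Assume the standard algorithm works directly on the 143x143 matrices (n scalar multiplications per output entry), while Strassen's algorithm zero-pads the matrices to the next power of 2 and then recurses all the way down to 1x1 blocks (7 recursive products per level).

Matrix multiplication for 143x143 matrices:

Strassen's algorithm requires power-of-2 dimensions. Pad 143x143 to 256x256 (next power of 2).

Standard algorithm: 143^3 = 2924207 multiplications
Strassen's algorithm: 7^(log2(256)) = 7^8 = 5764801 multiplications
Difference: 2924207 - 5764801 = -2840594 (Strassen uses MORE here due to padding overhead — for small or just-over-power-of-2 n, padding can outweigh the per-level savings)

Standard: 2924207 multiplications (143^3). Strassen: 5764801 multiplications (7^8, after padding to 256x256). Strassen reduces 8 recursive multiplications to 7 at each level.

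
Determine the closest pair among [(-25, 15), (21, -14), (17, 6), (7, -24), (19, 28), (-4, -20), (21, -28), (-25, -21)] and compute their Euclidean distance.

Computing all pairwise distances among 8 points:

d((-25, 15), (21, -14)) = 54.3783
d((-25, 15), (17, 6)) = 42.9535
d((-25, 15), (7, -24)) = 50.448
d((-25, 15), (19, 28)) = 45.8803
d((-25, 15), (-4, -20)) = 40.8167
d((-25, 15), (21, -28)) = 62.9682
d((-25, 15), (-25, -21)) = 36.0
d((21, -14), (17, 6)) = 20.3961
d((21, -14), (7, -24)) = 17.2047
d((21, -14), (19, 28)) = 42.0476
d((21, -14), (-4, -20)) = 25.7099
d((21, -14), (21, -28)) = 14.0
d((21, -14), (-25, -21)) = 46.5296
d((17, 6), (7, -24)) = 31.6228
d((17, 6), (19, 28)) = 22.0907
d((17, 6), (-4, -20)) = 33.4215
d((17, 6), (21, -28)) = 34.2345
d((17, 6), (-25, -21)) = 49.93
d((7, -24), (19, 28)) = 53.3667
d((7, -24), (-4, -20)) = 11.7047 <-- minimum
d((7, -24), (21, -28)) = 14.5602
d((7, -24), (-25, -21)) = 32.1403
d((19, 28), (-4, -20)) = 53.2259
d((19, 28), (21, -28)) = 56.0357
d((19, 28), (-25, -21)) = 65.8559
d((-4, -20), (21, -28)) = 26.2488
d((-4, -20), (-25, -21)) = 21.0238
d((21, -28), (-25, -21)) = 46.5296

Closest pair: (7, -24) and (-4, -20) with distance 11.7047

The closest pair is (7, -24) and (-4, -20) with Euclidean distance 11.7047. For 8 points, brute-force pairwise comparison is shown above. For large n, the divide-and-conquer algorithm (sort by x, recurse on halves, check the dividing strip) achieves O(n log n).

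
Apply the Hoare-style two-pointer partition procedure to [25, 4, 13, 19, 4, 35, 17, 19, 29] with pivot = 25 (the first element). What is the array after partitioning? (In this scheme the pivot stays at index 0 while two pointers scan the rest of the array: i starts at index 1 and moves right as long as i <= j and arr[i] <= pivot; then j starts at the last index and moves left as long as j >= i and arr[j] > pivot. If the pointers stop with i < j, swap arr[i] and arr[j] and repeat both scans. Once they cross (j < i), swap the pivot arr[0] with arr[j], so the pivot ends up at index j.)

Hoare-style two-pointer partition with pivot = 25:

Initial array: [25, 4, 13, 19, 4, 35, 17, 19, 29]

Pointers start at i = 1, j = 8.
i stops at index 5 (arr[5]=35 > 25), j stops at index 7 (arr[7]=19 <= 25): swap arr[5] and arr[7], array becomes [25, 4, 13, 19, 4, 19, 17, 35, 29]
i ends at 7, j ends at 6: the pointers have crossed (j < i), so scanning stops.

Swap pivot arr[0] with arr[6] to place pivot at position 6: [17, 4, 13, 19, 4, 19, 25, 35, 29]
Pivot position: 6

After partitioning with pivot 25, the array becomes [17, 4, 13, 19, 4, 19, 25, 35, 29]. The pivot is placed at index 6. All elements to the left of the pivot are <= 25, and all elements to the right are > 25.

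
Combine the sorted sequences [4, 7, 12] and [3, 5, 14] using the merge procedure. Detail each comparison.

Merging process:

Compare 4 vs 3: take 3 from right. Merged: [3]
Compare 4 vs 5: take 4 from left. Merged: [3, 4]
Compare 7 vs 5: take 5 from right. Merged: [3, 4, 5]
Compare 7 vs 14: take 7 from left. Merged: [3, 4, 5, 7]
Compare 12 vs 14: take 12 from left. Merged: [3, 4, 5, 7, 12]
Append remaining from right: [14]. Merged: [3, 4, 5, 7, 12, 14]

Final merged array: [3, 4, 5, 7, 12, 14]
Total comparisons: 5

The merged array is [3, 4, 5, 7, 12, 14], requiring 5 comparisons. The merge step runs in O(n) time where n is the total number of elements.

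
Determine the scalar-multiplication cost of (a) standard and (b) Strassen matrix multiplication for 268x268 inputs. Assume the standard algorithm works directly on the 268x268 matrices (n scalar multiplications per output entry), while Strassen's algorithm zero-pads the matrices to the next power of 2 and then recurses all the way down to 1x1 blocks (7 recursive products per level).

Matrix multiplication for 268x268 matrices:

Strassen's algorithm requires power-of-2 dimensions. Pad 268x268 to 512x512 (next power of 2).

Standard algorithm: 268^3 = 19248832 multiplications
Strassen's algorithm: 7^(log2(512)) = 7^9 = 40353607 multiplications
Difference: 19248832 - 40353607 = -21104775 (Strassen uses MORE here due to padding overhead — for small or just-over-power-of-2 n, padding can outweigh the per-level savings)

Standard: 19248832 multiplications (268^3). Strassen: 40353607 multiplications (7^9, after padding to 512x512). Strassen reduces 8 recursive multiplications to 7 at each level.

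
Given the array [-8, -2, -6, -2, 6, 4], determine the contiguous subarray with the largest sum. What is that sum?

Using Kadane's algorithm on [-8, -2, -6, -2, 6, 4]:

Scanning through the array:
Position 1 (value -2): max_ending_here = -2, max_so_far = -2
Position 2 (value -6): max_ending_here = -6, max_so_far = -2
Position 3 (value -2): max_ending_here = -2, max_so_far = -2
Position 4 (value 6): max_ending_here = 6, max_so_far = 6
Position 5 (value 4): max_ending_here = 10, max_so_far = 10

Maximum subarray: [6, 4]
Maximum sum: 10

The maximum subarray is [6, 4] with sum 10. This subarray runs from index 4 to index 5.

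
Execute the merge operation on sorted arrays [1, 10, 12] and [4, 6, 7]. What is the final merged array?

Merging process:

Compare 1 vs 4: take 1 from left. Merged: [1]
Compare 10 vs 4: take 4 from right. Merged: [1, 4]
Compare 10 vs 6: take 6 from right. Merged: [1, 4, 6]
Compare 10 vs 7: take 7 from right. Merged: [1, 4, 6, 7]
Append remaining from left: [10, 12]. Merged: [1, 4, 6, 7, 10, 12]

Final merged array: [1, 4, 6, 7, 10, 12]
Total comparisons: 4

The merged array is [1, 4, 6, 7, 10, 12], requiring 4 comparisons. The merge step runs in O(n) time where n is the total number of elements.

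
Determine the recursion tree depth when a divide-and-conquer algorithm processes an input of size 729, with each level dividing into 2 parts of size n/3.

For divide and conquer with division factor 3:

Problem sizes at each level:
Level 0: 729
Level 1: 243
Level 2: 81
Level 3: 27
Level 4: 9
Level 5: 3
Level 6: 1

The root is level 0 and the size-1 base case is level 6 (the tree spans levels 0 through 6, i.e. 7 levels counting the root), so the depth is the number of divisions: log_3(729) = 6

The recursion tree depth is log_3(729) = 6. At each level, the problem size is divided by 3, so it takes 6 divisions to reduce to a base case of size 1. The algorithm makes 2 recursive calls at each level.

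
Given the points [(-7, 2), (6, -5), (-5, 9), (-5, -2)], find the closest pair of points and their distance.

Computing all pairwise distances among 4 points:

d((-7, 2), (6, -5)) = 14.7648
d((-7, 2), (-5, 9)) = 7.2801
d((-7, 2), (-5, -2)) = 4.4721 <-- minimum
d((6, -5), (-5, 9)) = 17.8045
d((6, -5), (-5, -2)) = 11.4018
d((-5, 9), (-5, -2)) = 11.0

Closest pair: (-7, 2) and (-5, -2) with distance 4.4721

The closest pair is (-7, 2) and (-5, -2) with Euclidean distance 4.4721. For 4 points, brute-force pairwise comparison is shown above. For large n, the divide-and-conquer algorithm (sort by x, recurse on halves, check the dividing strip) achieves O(n log n).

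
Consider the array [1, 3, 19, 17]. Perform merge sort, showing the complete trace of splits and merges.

Merge sort trace:

Split: [1, 3, 19, 17] -> [1, 3] and [19, 17]
  Split: [1, 3] -> [1] and [3]
  Merge: [1] + [3] -> [1, 3]
  Split: [19, 17] -> [19] and [17]
  Merge: [19] + [17] -> [17, 19]
Merge: [1, 3] + [17, 19] -> [1, 3, 17, 19]

Final sorted array: [1, 3, 17, 19]

The merge sort proceeds by recursively splitting the array and merging sorted halves.
After all merges, the sorted array is [1, 3, 17, 19].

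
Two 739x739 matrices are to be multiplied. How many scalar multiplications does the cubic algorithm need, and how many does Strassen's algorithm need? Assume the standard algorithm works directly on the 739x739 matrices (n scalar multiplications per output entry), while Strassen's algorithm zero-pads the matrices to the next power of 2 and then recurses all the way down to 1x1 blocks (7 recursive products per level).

Matrix multiplication for 739x739 matrices:

Strassen's algorithm requires power-of-2 dimensions. Pad 739x739 to 1024x1024 (next power of 2).

Standard algorithm: 739^3 = 403583419 multiplications
Strassen's algorithm: 7^(log2(1024)) = 7^10 = 282475249 multiplications
Savings: 403583419 - 282475249 = 121108170 multiplications

Standard: 403583419 multiplications (739^3). Strassen: 282475249 multiplications (7^10, after padding to 1024x1024). Strassen reduces 8 recursive multiplications to 7 at each level.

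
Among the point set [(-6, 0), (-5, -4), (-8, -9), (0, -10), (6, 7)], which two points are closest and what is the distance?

Computing all pairwise distances among 5 points:

d((-6, 0), (-5, -4)) = 4.1231 <-- minimum
d((-6, 0), (-8, -9)) = 9.2195
d((-6, 0), (0, -10)) = 11.6619
d((-6, 0), (6, 7)) = 13.8924
d((-5, -4), (-8, -9)) = 5.831
d((-5, -4), (0, -10)) = 7.8102
d((-5, -4), (6, 7)) = 15.5563
d((-8, -9), (0, -10)) = 8.0623
d((-8, -9), (6, 7)) = 21.2603
d((0, -10), (6, 7)) = 18.0278

Closest pair: (-6, 0) and (-5, -4) with distance 4.1231

The closest pair is (-6, 0) and (-5, -4) with Euclidean distance 4.1231. For 5 points, brute-force pairwise comparison is shown above. For large n, the divide-and-conquer algorithm (sort by x, recurse on halves, check the dividing strip) achieves O(n log n).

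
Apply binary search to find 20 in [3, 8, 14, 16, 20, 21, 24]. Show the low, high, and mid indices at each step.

Binary search for 20 in [3, 8, 14, 16, 20, 21, 24]:

lo=0, hi=6, mid=3, arr[mid]=16 -> 16 < 20, search right half
lo=4, hi=6, mid=5, arr[mid]=21 -> 21 > 20, search left half
lo=4, hi=4, mid=4, arr[mid]=20 -> Found target at index 4!

Binary search finds 20 at index 4 after 3 comparisons. The search repeatedly halves the search space by comparing with the middle element.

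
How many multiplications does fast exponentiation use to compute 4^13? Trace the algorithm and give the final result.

Computing 4^13 by squaring (build up from 4^1; each line after the first costs one multiplication):

4^1 = 4
4^2 = (4^1)^2 = 4^2 = 16
4^3 = 4 * 4^2 = 4 * 16 = 64
4^6 = (4^3)^2 = 64^2 = 4096
4^12 = (4^6)^2 = 4096^2 = 16777216
4^13 = 4 * 4^12 = 4 * 16777216 = 67108864

Result: 67108864
Multiplications needed: 5 (5 lines after 4^1)

4^13 = 67108864. Using exponentiation by squaring, this requires 5 multiplications. The key idea: if the exponent is even, square the half-power; if odd, multiply by the base once.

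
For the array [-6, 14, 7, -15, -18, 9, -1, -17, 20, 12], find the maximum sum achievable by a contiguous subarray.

Using Kadane's algorithm on [-6, 14, 7, -15, -18, 9, -1, -17, 20, 12]:

Scanning through the array:
Position 1 (value 14): max_ending_here = 14, max_so_far = 14
Position 2 (value 7): max_ending_here = 21, max_so_far = 21
Position 3 (value -15): max_ending_here = 6, max_so_far = 21
Position 4 (value -18): max_ending_here = -12, max_so_far = 21
Position 5 (value 9): max_ending_here = 9, max_so_far = 21
Position 6 (value -1): max_ending_here = 8, max_so_far = 21
Position 7 (value -17): max_ending_here = -9, max_so_far = 21
Position 8 (value 20): max_ending_here = 20, max_so_far = 21
Position 9 (value 12): max_ending_here = 32, max_so_far = 32

Maximum subarray: [20, 12]
Maximum sum: 32

The maximum subarray is [20, 12] with sum 32. This subarray runs from index 8 to index 9.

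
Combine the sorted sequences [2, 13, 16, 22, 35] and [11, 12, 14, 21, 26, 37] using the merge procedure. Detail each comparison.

Merging process:

Compare 2 vs 11: take 2 from left. Merged: [2]
Compare 13 vs 11: take 11 from right. Merged: [2, 11]
Compare 13 vs 12: take 12 from right. Merged: [2, 11, 12]
Compare 13 vs 14: take 13 from left. Merged: [2, 11, 12, 13]
Compare 16 vs 14: take 14 from right. Merged: [2, 11, 12, 13, 14]
Compare 16 vs 21: take 16 from left. Merged: [2, 11, 12, 13, 14, 16]
Compare 22 vs 21: take 21 from right. Merged: [2, 11, 12, 13, 14, 16, 21]
Compare 22 vs 26: take 22 from left. Merged: [2, 11, 12, 13, 14, 16, 21, 22]
Compare 35 vs 26: take 26 from right. Merged: [2, 11, 12, 13, 14, 16, 21, 22, 26]
Compare 35 vs 37: take 35 from left. Merged: [2, 11, 12, 13, 14, 16, 21, 22, 26, 35]
Append remaining from right: [37]. Merged: [2, 11, 12, 13, 14, 16, 21, 22, 26, 35, 37]

Final merged array: [2, 11, 12, 13, 14, 16, 21, 22, 26, 35, 37]
Total comparisons: 10

The merged array is [2, 11, 12, 13, 14, 16, 21, 22, 26, 35, 37], requiring 10 comparisons. The merge step runs in O(n) time where n is the total number of elements.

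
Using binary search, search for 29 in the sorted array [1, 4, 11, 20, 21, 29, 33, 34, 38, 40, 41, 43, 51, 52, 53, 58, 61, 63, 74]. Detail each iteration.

Binary search for 29 in [1, 4, 11, 20, 21, 29, 33, 34, 38, 40, 41, 43, 51, 52, 53, 58, 61, 63, 74]:

lo=0, hi=18, mid=9, arr[mid]=40 -> 40 > 29, search left half
lo=0, hi=8, mid=4, arr[mid]=21 -> 21 < 29, search right half
lo=5, hi=8, mid=6, arr[mid]=33 -> 33 > 29, search left half
lo=5, hi=5, mid=5, arr[mid]=29 -> Found target at index 5!

Binary search finds 29 at index 5 after 4 comparisons. The search repeatedly halves the search space by comparing with the middle element.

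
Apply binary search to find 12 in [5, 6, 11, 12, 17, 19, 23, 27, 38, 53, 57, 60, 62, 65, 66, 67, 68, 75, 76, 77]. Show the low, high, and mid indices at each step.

Binary search for 12 in [5, 6, 11, 12, 17, 19, 23, 27, 38, 53, 57, 60, 62, 65, 66, 67, 68, 75, 76, 77]:

lo=0, hi=19, mid=9, arr[mid]=53 -> 53 > 12, search left half
lo=0, hi=8, mid=4, arr[mid]=17 -> 17 > 12, search left half
lo=0, hi=3, mid=1, arr[mid]=6 -> 6 < 12, search right half
lo=2, hi=3, mid=2, arr[mid]=11 -> 11 < 12, search right half
lo=3, hi=3, mid=3, arr[mid]=12 -> Found target at index 3!

Binary search finds 12 at index 3 after 5 comparisons. The search repeatedly halves the search space by comparing with the middle element.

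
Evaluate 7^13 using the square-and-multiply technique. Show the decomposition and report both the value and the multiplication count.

Computing 7^13 by squaring (build up from 7^1; each line after the first costs one multiplication):

7^1 = 7
7^2 = (7^1)^2 = 7^2 = 49
7^3 = 7 * 7^2 = 7 * 49 = 343
7^6 = (7^3)^2 = 343^2 = 117649
7^12 = (7^6)^2 = 117649^2 = 13841287201
7^13 = 7 * 7^12 = 7 * 13841287201 = 96889010407

Result: 96889010407
Multiplications needed: 5 (5 lines after 7^1)

7^13 = 96889010407. Using exponentiation by squaring, this requires 5 multiplications. The key idea: if the exponent is even, square the half-power; if odd, multiply by the base once.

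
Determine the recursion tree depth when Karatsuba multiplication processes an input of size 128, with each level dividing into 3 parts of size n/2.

For divide and conquer with division factor 2:

Problem sizes at each level:
Level 0: 128
Level 1: 64
Level 2: 32
Level 3: 16
Level 4: 8
Level 5: 4
Level 6: 2
Level 7: 1

The root is level 0 and the size-1 base case is level 7 (the tree spans levels 0 through 7, i.e. 8 levels counting the root), so the depth is the number of divisions: log_2(128) = 7

The recursion tree depth is log_2(128) = 7. At each level, the problem size is divided by 2, so it takes 7 divisions to reduce to a base case of size 1. The algorithm makes 3 recursive calls at each level.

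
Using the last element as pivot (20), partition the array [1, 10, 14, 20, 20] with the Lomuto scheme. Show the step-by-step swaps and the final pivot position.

Lomuto partition with pivot = 20:

Initial array: [1, 10, 14, 20, 20]

arr[0]=1 <= 20: swap with position 0, array becomes [1, 10, 14, 20, 20]
arr[1]=10 <= 20: swap with position 1, array becomes [1, 10, 14, 20, 20]
arr[2]=14 <= 20: swap with position 2, array becomes [1, 10, 14, 20, 20]
arr[3]=20 <= 20: swap with position 3, array becomes [1, 10, 14, 20, 20]

Place pivot at position 4: [1, 10, 14, 20, 20]
Pivot position: 4

After partitioning with pivot 20, the array becomes [1, 10, 14, 20, 20]. The pivot is placed at index 4. All elements to the left of the pivot are <= 20, and all elements to the right are > 20.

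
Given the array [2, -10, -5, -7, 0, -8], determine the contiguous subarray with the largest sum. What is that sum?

Using Kadane's algorithm on [2, -10, -5, -7, 0, -8]:

Scanning through the array:
Position 1 (value -10): max_ending_here = -8, max_so_far = 2
Position 2 (value -5): max_ending_here = -5, max_so_far = 2
Position 3 (value -7): max_ending_here = -7, max_so_far = 2
Position 4 (value 0): max_ending_here = 0, max_so_far = 2
Position 5 (value -8): max_ending_here = -8, max_so_far = 2

Maximum subarray: [2]
Maximum sum: 2

The maximum subarray is [2] with sum 2. This subarray runs from index 0 to index 0.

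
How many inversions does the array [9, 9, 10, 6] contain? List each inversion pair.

Finding inversions in [9, 9, 10, 6]:

(0, 3): arr[0]=9 > arr[3]=6
(1, 3): arr[1]=9 > arr[3]=6
(2, 3): arr[2]=10 > arr[3]=6

Total inversions: 3

The array has 3 inversion(s): (0,3), (1,3), (2,3). Each pair (i,j) satisfies i < j and arr[i] > arr[j].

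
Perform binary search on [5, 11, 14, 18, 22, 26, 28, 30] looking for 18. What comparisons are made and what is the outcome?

Binary search for 18 in [5, 11, 14, 18, 22, 26, 28, 30]:

lo=0, hi=7, mid=3, arr[mid]=18 -> Found target at index 3!

Binary search finds 18 at index 3 after 1 comparisons. The search repeatedly halves the search space by comparing with the middle element.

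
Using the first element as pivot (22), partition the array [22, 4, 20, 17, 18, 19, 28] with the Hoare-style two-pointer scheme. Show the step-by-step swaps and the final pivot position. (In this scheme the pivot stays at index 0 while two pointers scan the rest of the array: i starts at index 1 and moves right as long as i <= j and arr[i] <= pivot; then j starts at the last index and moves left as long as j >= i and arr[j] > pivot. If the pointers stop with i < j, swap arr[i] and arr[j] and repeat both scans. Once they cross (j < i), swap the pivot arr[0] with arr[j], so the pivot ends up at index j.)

Hoare-style two-pointer partition with pivot = 22:

Initial array: [22, 4, 20, 17, 18, 19, 28]

Pointers start at i = 1, j = 6.
i ends at 6, j ends at 5: the pointers have crossed (j < i), so scanning stops.

Swap pivot arr[0] with arr[5] to place pivot at position 5: [19, 4, 20, 17, 18, 22, 28]
Pivot position: 5

After partitioning with pivot 22, the array becomes [19, 4, 20, 17, 18, 22, 28]. The pivot is placed at index 5. All elements to the left of the pivot are <= 22, and all elements to the right are > 22.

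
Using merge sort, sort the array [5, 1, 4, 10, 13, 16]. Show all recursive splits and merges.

Merge sort trace:

Split: [5, 1, 4, 10, 13, 16] -> [5, 1, 4] and [10, 13, 16]
  Split: [5, 1, 4] -> [5] and [1, 4]
    Split: [1, 4] -> [1] and [4]
    Merge: [1] + [4] -> [1, 4]
  Merge: [5] + [1, 4] -> [1, 4, 5]
  Split: [10, 13, 16] -> [10] and [13, 16]
    Split: [13, 16] -> [13] and [16]
    Merge: [13] + [16] -> [13, 16]
  Merge: [10] + [13, 16] -> [10, 13, 16]
Merge: [1, 4, 5] + [10, 13, 16] -> [1, 4, 5, 10, 13, 16]

Final sorted array: [1, 4, 5, 10, 13, 16]

The merge sort proceeds by recursively splitting the array and merging sorted halves.
After all merges, the sorted array is [1, 4, 5, 10, 13, 16].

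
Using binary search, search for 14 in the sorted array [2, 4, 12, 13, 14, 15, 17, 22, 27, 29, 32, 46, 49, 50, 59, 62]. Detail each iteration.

Binary search for 14 in [2, 4, 12, 13, 14, 15, 17, 22, 27, 29, 32, 46, 49, 50, 59, 62]:

lo=0, hi=15, mid=7, arr[mid]=22 -> 22 > 14, search left half
lo=0, hi=6, mid=3, arr[mid]=13 -> 13 < 14, search right half
lo=4, hi=6, mid=5, arr[mid]=15 -> 15 > 14, search left half
lo=4, hi=4, mid=4, arr[mid]=14 -> Found target at index 4!

Binary search finds 14 at index 4 after 4 comparisons. The search repeatedly halves the search space by comparing with the middle element.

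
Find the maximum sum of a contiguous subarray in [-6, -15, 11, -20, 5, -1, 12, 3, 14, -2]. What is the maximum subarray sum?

Using Kadane's algorithm on [-6, -15, 11, -20, 5, -1, 12, 3, 14, -2]:

Scanning through the array:
Position 1 (value -15): max_ending_here = -15, max_so_far = -6
Position 2 (value 11): max_ending_here = 11, max_so_far = 11
Position 3 (value -20): max_ending_here = -9, max_so_far = 11
Position 4 (value 5): max_ending_here = 5, max_so_far = 11
Position 5 (value -1): max_ending_here = 4, max_so_far = 11
Position 6 (value 12): max_ending_here = 16, max_so_far = 16
Position 7 (value 3): max_ending_here = 19, max_so_far = 19
Position 8 (value 14): max_ending_here = 33, max_so_far = 33
Position 9 (value -2): max_ending_here = 31, max_so_far = 33

Maximum subarray: [5, -1, 12, 3, 14]
Maximum sum: 33

The maximum subarray is [5, -1, 12, 3, 14] with sum 33. This subarray runs from index 4 to index 8.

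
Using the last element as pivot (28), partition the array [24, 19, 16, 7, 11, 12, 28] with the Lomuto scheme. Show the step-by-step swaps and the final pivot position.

Lomuto partition with pivot = 28:

Initial array: [24, 19, 16, 7, 11, 12, 28]

arr[0]=24 <= 28: swap with position 0, array becomes [24, 19, 16, 7, 11, 12, 28]
arr[1]=19 <= 28: swap with position 1, array becomes [24, 19, 16, 7, 11, 12, 28]
arr[2]=16 <= 28: swap with position 2, array becomes [24, 19, 16, 7, 11, 12, 28]
arr[3]=7 <= 28: swap with position 3, array becomes [24, 19, 16, 7, 11, 12, 28]
arr[4]=11 <= 28: swap with position 4, array becomes [24, 19, 16, 7, 11, 12, 28]
arr[5]=12 <= 28: swap with position 5, array becomes [24, 19, 16, 7, 11, 12, 28]

Place pivot at position 6: [24, 19, 16, 7, 11, 12, 28]
Pivot position: 6

After partitioning with pivot 28, the array becomes [24, 19, 16, 7, 11, 12, 28]. The pivot is placed at index 6. All elements to the left of the pivot are <= 28, and all elements to the right are > 28.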